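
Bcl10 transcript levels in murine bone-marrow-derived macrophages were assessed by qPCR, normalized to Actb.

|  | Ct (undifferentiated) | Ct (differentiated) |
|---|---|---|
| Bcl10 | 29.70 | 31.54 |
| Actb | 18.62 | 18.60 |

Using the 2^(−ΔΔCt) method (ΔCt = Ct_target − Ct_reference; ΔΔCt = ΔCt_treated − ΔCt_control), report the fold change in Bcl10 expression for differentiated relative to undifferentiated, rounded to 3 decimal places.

0.275

ΔCt(undifferentiated) = 29.700 − 18.620 = 11.080
ΔCt(differentiated) = 31.540 − 18.600 = 12.940
ΔΔCt = 12.940 − 11.080 = 1.860
Fold change = 2^(−1.860) = 0.2755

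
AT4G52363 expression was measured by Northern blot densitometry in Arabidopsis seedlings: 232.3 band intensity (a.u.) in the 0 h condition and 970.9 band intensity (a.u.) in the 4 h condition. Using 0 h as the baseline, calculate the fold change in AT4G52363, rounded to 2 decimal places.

4.18

Fold change = 970.9 / 232.3 = 4.180
AT4G52363 is upregulated.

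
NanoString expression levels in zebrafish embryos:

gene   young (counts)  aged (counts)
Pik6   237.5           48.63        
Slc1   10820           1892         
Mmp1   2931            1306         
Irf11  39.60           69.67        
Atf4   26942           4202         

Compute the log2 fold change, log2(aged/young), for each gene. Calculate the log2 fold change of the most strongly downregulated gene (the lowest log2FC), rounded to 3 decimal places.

-2.681

log2(48.63/237.5) = -2.288  (Pik6)
log2(1892/10820) = -2.516  (Slc1)
log2(1306/2931) = -1.166  (Mmp1)
log2(69.67/39.60) = 0.815  (Irf11)
log2(4202/26942) = -2.681  (Atf4)
Atf4 is most strongly downregulated.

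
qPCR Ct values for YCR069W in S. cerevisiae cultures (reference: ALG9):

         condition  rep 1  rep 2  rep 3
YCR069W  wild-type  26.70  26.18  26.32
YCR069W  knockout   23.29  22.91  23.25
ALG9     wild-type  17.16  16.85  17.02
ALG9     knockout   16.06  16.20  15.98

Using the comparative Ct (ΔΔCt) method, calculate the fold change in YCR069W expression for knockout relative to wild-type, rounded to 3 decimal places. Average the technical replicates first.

Mean Ct: YCR069W wild-type 26.400; YCR069W knockout 23.150; ALG9 wild-type 17.010; ALG9 knockout 16.080
ΔCt(wild-type) = 26.400 − 17.010 = 9.390
ΔCt(knockout) = 23.150 − 16.080 = 7.070
ΔΔCt = 7.070 − 9.390 = -2.320
Fold change = 2^(−(-2.320)) = 2^2.320 = 4.9933

4.993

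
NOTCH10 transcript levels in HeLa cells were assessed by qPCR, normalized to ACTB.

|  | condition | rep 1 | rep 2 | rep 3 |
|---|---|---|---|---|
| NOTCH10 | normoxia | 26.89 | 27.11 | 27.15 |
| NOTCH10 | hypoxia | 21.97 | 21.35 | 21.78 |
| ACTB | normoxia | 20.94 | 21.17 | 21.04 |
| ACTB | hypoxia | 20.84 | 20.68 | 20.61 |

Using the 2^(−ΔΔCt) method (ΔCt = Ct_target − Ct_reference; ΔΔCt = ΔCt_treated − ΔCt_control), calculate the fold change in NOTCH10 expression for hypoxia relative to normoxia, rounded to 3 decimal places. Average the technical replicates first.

32.223

Mean Ct: NOTCH10 normoxia 27.050; NOTCH10 hypoxia 21.700; ACTB normoxia 21.050; ACTB hypoxia 20.710
ΔCt(normoxia) = 27.050 − 21.050 = 6.000
ΔCt(hypoxia) = 21.700 − 20.710 = 0.990
ΔΔCt = 0.990 − 6.000 = -5.010
Fold change = 2^(−(-5.010)) = 2^5.010 = 32.2226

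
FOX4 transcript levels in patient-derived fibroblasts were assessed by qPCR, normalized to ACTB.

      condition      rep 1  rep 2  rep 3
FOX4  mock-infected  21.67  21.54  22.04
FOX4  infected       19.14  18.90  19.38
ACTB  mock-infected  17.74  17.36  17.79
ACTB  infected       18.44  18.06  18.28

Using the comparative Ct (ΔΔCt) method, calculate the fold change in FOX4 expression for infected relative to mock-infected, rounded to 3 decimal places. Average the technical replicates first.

9.448

Mean Ct: FOX4 mock-infected 21.750; FOX4 infected 19.140; ACTB mock-infected 17.630; ACTB infected 18.260
ΔCt(mock-infected) = 21.750 − 17.630 = 4.120
ΔCt(infected) = 19.140 − 18.260 = 0.880
ΔΔCt = 0.880 − 4.120 = -3.240
Fold change = 2^(−(-3.240)) = 2^3.240 = 9.4479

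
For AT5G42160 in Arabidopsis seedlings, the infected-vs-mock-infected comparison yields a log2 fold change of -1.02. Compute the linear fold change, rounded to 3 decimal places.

0.493

Fold change = 2^(-1.02) = 0.4931
That is, AT5G42160 drops to 49.3% of the mock-infected level.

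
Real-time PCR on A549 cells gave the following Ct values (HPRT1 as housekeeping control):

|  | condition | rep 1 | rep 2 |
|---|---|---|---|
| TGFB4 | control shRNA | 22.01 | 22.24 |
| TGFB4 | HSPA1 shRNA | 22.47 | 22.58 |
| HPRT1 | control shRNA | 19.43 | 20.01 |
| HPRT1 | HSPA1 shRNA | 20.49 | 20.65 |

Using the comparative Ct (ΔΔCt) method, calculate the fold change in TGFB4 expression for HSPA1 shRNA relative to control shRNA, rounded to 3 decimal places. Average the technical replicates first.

Mean Ct: TGFB4 control shRNA 22.125; TGFB4 HSPA1 shRNA 22.525; HPRT1 control shRNA 19.720; HPRT1 HSPA1 shRNA 20.570
ΔCt(control shRNA) = 22.125 − 19.720 = 2.405
ΔCt(HSPA1 shRNA) = 22.525 − 20.570 = 1.955
ΔΔCt = 1.955 − 2.405 = -0.450
Fold change = 2^(−(-0.450)) = 2^0.450 = 1.3660

1.366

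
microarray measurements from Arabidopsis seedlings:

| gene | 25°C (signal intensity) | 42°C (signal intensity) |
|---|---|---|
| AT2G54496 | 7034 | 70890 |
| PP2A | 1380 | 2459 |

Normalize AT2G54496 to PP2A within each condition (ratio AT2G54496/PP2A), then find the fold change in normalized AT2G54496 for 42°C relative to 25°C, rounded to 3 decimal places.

AT2G54496/PP2A (25°C) = 7034 / 1380 = 5.0971
AT2G54496/PP2A (42°C) = 70890 / 2459 = 28.829
Fold change = 28.829 / 5.0971 = 5.6559

5.656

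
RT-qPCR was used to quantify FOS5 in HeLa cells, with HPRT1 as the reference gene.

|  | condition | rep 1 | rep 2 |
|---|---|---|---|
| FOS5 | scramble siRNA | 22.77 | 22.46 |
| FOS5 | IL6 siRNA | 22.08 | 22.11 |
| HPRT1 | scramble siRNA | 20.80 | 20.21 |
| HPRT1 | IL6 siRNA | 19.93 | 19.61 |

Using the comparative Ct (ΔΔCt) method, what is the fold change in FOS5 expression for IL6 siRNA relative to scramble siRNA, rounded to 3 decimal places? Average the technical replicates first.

0.862

Mean Ct: FOS5 scramble siRNA 22.615; FOS5 IL6 siRNA 22.095; HPRT1 scramble siRNA 20.505; HPRT1 IL6 siRNA 19.770
ΔCt(scramble siRNA) = 22.615 − 20.505 = 2.110
ΔCt(IL6 siRNA) = 22.095 − 19.770 = 2.325
ΔΔCt = 2.325 − 2.110 = 0.215
Fold change = 2^(−0.215) = 0.8615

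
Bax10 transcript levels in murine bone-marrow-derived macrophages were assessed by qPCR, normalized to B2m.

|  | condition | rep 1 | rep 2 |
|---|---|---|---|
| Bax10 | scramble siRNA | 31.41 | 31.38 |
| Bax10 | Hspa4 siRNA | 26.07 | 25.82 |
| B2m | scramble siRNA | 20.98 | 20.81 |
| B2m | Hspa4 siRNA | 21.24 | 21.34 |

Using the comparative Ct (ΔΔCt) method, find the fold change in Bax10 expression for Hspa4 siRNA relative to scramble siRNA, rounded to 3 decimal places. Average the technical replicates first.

Mean Ct: Bax10 scramble siRNA 31.395; Bax10 Hspa4 siRNA 25.945; B2m scramble siRNA 20.895; B2m Hspa4 siRNA 21.290
ΔCt(scramble siRNA) = 31.395 − 20.895 = 10.500
ΔCt(Hspa4 siRNA) = 25.945 − 21.290 = 4.655
ΔΔCt = 4.655 − 10.500 = -5.845
Fold change = 2^(−(-5.845)) = 2^5.845 = 57.4805

57.480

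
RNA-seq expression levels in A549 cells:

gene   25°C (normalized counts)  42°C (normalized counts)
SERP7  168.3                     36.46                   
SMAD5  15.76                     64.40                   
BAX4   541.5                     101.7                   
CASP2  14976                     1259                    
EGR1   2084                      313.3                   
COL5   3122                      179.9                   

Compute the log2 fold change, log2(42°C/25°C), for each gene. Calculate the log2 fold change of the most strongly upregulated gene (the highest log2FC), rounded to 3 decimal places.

2.031

log2(36.46/168.3) = -2.207  (SERP7)
log2(64.40/15.76) = 2.031  (SMAD5)
log2(101.7/541.5) = -2.413  (BAX4)
log2(1259/14976) = -3.572  (CASP2)
log2(313.3/2084) = -2.734  (EGR1)
log2(179.9/3122) = -4.117  (COL5)
SMAD5 is most strongly upregulated.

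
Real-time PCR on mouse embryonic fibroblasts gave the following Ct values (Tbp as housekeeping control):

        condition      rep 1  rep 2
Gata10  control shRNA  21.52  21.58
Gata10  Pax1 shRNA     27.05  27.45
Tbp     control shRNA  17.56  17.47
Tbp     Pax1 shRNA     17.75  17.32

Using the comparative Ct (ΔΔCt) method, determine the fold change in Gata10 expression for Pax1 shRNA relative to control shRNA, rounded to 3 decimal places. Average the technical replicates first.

0.020

Mean Ct: Gata10 control shRNA 21.550; Gata10 Pax1 shRNA 27.250; Tbp control shRNA 17.515; Tbp Pax1 shRNA 17.535
ΔCt(control shRNA) = 21.550 − 17.515 = 4.035
ΔCt(Pax1 shRNA) = 27.250 − 17.535 = 9.715
ΔΔCt = 9.715 − 4.035 = 5.680
Fold change = 2^(−5.680) = 0.0195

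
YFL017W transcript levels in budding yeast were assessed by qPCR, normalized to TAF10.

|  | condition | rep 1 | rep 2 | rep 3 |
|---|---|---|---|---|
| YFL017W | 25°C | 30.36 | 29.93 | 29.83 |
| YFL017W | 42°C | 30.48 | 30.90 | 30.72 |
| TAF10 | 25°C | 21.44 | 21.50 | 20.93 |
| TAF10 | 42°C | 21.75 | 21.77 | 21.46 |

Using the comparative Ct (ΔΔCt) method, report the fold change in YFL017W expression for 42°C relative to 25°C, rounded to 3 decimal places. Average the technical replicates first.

0.818

Mean Ct: YFL017W 25°C 30.040; YFL017W 42°C 30.700; TAF10 25°C 21.290; TAF10 42°C 21.660
ΔCt(25°C) = 30.040 − 21.290 = 8.750
ΔCt(42°C) = 30.700 − 21.660 = 9.040
ΔΔCt = 9.040 − 8.750 = 0.290
Fold change = 2^(−0.290) = 0.8179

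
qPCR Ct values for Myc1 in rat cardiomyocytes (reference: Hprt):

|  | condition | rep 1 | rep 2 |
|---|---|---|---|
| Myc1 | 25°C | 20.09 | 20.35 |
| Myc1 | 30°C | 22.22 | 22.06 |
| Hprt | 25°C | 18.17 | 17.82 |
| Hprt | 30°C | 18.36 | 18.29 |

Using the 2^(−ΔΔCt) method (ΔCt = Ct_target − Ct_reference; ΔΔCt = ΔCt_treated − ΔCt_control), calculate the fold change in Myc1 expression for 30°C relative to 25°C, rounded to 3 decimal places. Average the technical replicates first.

0.332

Mean Ct: Myc1 25°C 20.220; Myc1 30°C 22.140; Hprt 25°C 17.995; Hprt 30°C 18.325
ΔCt(25°C) = 20.220 − 17.995 = 2.225
ΔCt(30°C) = 22.140 − 18.325 = 3.815
ΔΔCt = 3.815 − 2.225 = 1.590
Fold change = 2^(−1.590) = 0.3322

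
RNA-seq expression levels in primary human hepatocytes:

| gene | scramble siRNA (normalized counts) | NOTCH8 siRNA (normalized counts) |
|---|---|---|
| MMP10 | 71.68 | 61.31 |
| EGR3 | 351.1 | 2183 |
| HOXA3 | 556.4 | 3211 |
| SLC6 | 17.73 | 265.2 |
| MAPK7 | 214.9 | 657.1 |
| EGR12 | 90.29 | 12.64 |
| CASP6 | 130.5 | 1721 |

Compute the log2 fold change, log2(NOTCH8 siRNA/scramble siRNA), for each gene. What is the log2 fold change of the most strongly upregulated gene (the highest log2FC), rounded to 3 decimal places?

log2(61.31/71.68) = -0.225  (MMP10)
log2(2183/351.1) = 2.636  (EGR3)
log2(3211/556.4) = 2.529  (HOXA3)
log2(265.2/17.73) = 3.903  (SLC6)
log2(657.1/214.9) = 1.612  (MAPK7)
log2(12.64/90.29) = -2.837  (EGR12)
log2(1721/130.5) = 3.721  (CASP6)
SLC6 is most strongly upregulated.

3.903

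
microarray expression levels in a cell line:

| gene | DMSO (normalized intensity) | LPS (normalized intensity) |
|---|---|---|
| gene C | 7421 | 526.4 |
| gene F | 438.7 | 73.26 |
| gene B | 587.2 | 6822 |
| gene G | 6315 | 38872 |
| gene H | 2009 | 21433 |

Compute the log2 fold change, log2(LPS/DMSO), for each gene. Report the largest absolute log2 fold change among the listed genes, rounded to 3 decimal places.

3.817

log2(526.4/7421) = -3.817  (gene C)
log2(73.26/438.7) = -2.582  (gene F)
log2(6822/587.2) = 3.538  (gene B)
log2(38872/6315) = 2.622  (gene G)
log2(21433/2009) = 3.415  (gene H)
The largest magnitude belongs to gene C.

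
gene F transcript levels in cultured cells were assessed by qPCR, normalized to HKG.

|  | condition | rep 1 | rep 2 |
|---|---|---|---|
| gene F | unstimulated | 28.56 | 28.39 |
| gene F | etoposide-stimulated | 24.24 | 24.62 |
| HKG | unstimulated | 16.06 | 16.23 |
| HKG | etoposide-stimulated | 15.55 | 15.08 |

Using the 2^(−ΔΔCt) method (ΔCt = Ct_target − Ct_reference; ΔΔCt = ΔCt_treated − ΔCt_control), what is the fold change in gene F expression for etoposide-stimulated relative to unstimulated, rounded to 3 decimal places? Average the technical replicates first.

Mean Ct: gene F unstimulated 28.475; gene F etoposide-stimulated 24.430; HKG unstimulated 16.145; HKG etoposide-stimulated 15.315
ΔCt(unstimulated) = 28.475 − 16.145 = 12.330
ΔCt(etoposide-stimulated) = 24.430 − 15.315 = 9.115
ΔΔCt = 9.115 − 12.330 = -3.215
Fold change = 2^(−(-3.215)) = 2^3.215 = 9.2856

9.286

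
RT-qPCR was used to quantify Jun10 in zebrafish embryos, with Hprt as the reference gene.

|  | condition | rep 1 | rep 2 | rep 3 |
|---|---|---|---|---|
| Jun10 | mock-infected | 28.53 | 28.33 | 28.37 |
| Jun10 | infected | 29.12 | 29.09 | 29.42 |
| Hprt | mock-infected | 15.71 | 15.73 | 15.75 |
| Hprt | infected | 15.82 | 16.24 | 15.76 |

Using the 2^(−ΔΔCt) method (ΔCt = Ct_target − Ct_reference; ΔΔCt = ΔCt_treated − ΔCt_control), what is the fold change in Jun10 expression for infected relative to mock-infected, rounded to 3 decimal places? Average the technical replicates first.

Mean Ct: Jun10 mock-infected 28.410; Jun10 infected 29.210; Hprt mock-infected 15.730; Hprt infected 15.940
ΔCt(mock-infected) = 28.410 − 15.730 = 12.680
ΔCt(infected) = 29.210 − 15.940 = 13.270
ΔΔCt = 13.270 − 12.680 = 0.590
Fold change = 2^(−0.590) = 0.6643

0.664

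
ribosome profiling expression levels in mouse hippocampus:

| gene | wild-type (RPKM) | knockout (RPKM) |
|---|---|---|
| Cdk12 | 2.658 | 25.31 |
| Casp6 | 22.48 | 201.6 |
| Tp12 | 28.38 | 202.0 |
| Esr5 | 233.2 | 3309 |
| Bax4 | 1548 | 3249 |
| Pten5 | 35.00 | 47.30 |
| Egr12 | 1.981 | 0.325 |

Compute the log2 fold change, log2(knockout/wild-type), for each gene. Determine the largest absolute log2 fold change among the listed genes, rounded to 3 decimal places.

log2(25.31/2.658) = 3.251  (Cdk12)
log2(201.6/22.48) = 3.165  (Casp6)
log2(202.0/28.38) = 2.831  (Tp12)
log2(3309/233.2) = 3.827  (Esr5)
log2(3249/1548) = 1.070  (Bax4)
log2(47.30/35.00) = 0.434  (Pten5)
log2(0.325/1.981) = -2.608  (Egr12)
The largest magnitude belongs to Esr5.

3.827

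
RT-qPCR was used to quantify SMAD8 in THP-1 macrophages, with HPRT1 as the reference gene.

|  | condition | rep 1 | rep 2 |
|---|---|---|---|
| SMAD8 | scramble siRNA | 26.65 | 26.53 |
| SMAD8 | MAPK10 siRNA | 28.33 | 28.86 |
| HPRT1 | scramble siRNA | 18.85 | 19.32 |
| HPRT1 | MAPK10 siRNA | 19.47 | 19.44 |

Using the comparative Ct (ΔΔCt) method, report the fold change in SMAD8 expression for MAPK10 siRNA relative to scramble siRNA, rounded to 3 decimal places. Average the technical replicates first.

Mean Ct: SMAD8 scramble siRNA 26.590; SMAD8 MAPK10 siRNA 28.595; HPRT1 scramble siRNA 19.085; HPRT1 MAPK10 siRNA 19.455
ΔCt(scramble siRNA) = 26.590 − 19.085 = 7.505
ΔCt(MAPK10 siRNA) = 28.595 − 19.455 = 9.140
ΔΔCt = 9.140 − 7.505 = 1.635
Fold change = 2^(−1.635) = 0.3220

0.322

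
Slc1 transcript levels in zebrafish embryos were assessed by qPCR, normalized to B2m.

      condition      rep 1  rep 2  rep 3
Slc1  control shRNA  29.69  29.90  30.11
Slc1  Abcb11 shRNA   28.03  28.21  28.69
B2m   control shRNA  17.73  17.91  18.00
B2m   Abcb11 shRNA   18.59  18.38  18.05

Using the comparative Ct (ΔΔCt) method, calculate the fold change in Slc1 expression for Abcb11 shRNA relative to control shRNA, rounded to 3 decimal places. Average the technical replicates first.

Mean Ct: Slc1 control shRNA 29.900; Slc1 Abcb11 shRNA 28.310; B2m control shRNA 17.880; B2m Abcb11 shRNA 18.340
ΔCt(control shRNA) = 29.900 − 17.880 = 12.020
ΔCt(Abcb11 shRNA) = 28.310 − 18.340 = 9.970
ΔΔCt = 9.970 − 12.020 = -2.050
Fold change = 2^(−(-2.050)) = 2^2.050 = 4.1411

4.141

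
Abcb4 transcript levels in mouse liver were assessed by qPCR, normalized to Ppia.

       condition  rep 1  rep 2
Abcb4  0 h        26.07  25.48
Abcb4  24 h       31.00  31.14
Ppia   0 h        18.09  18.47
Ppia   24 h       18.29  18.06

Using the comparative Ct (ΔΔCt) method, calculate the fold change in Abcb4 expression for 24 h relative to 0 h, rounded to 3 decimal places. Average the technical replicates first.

Mean Ct: Abcb4 0 h 25.775; Abcb4 24 h 31.070; Ppia 0 h 18.280; Ppia 24 h 18.175
ΔCt(0 h) = 25.775 − 18.280 = 7.495
ΔCt(24 h) = 31.070 − 18.175 = 12.895
ΔΔCt = 12.895 − 7.495 = 5.400
Fold change = 2^(−5.400) = 0.0237

0.024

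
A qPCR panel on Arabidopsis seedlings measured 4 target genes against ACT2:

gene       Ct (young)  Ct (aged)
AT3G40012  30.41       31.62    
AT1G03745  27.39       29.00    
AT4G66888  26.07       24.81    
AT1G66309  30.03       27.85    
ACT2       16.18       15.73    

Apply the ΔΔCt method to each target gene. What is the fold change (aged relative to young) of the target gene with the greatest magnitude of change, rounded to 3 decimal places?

AT3G40012: ΔΔCt = (31.62−15.73) − (30.41−16.18) = 15.89 − 14.23 = 1.66; fold change = 2^-1.66 = 0.316
AT1G03745: ΔΔCt = (29.00−15.73) − (27.39−16.18) = 13.27 − 11.21 = 2.06; fold change = 2^-2.06 = 0.240
AT4G66888: ΔΔCt = (24.81−15.73) − (26.07−16.18) = 9.08 − 9.89 = -0.81; fold change = 2^0.81 = 1.753
AT1G66309: ΔΔCt = (27.85−15.73) − (30.03−16.18) = 12.12 − 13.85 = -1.73; fold change = 2^1.73 = 3.317
AT1G03745 has the largest |ΔΔCt| = 2.06.

0.240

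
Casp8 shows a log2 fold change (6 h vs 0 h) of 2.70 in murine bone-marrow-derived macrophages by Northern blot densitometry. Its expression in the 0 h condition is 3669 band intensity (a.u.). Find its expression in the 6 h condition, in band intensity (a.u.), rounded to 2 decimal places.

23841.23

Fold change = 2^(2.70) = 6.4980
6 h expression = 3669 × 6.4980 = 23841.23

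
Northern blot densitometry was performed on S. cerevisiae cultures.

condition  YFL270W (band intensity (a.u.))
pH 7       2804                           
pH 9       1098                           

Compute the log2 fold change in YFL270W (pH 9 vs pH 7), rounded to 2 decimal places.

Fold change = 1098 / 2804 = 0.3916
log2(0.3916) = -1.353

-1.35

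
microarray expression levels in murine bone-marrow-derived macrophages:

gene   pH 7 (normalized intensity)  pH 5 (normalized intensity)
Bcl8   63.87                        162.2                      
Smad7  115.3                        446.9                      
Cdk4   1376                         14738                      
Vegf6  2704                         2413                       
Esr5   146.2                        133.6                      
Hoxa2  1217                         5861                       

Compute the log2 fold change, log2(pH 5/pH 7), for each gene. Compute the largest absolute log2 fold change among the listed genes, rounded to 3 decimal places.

log2(162.2/63.87) = 1.345  (Bcl8)
log2(446.9/115.3) = 1.955  (Smad7)
log2(14738/1376) = 3.421  (Cdk4)
log2(2413/2704) = -0.164  (Vegf6)
log2(133.6/146.2) = -0.130  (Esr5)
log2(5861/1217) = 2.268  (Hoxa2)
The largest magnitude belongs to Cdk4.

3.421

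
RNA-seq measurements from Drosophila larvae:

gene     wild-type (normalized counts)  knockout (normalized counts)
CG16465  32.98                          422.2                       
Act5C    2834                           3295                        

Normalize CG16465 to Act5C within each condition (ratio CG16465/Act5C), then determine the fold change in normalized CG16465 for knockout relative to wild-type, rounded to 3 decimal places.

11.011

CG16465/Act5C (wild-type) = 32.98 / 2834 = 0.011637
CG16465/Act5C (knockout) = 422.2 / 3295 = 0.12813
Fold change = 0.12813 / 0.011637 = 11.0106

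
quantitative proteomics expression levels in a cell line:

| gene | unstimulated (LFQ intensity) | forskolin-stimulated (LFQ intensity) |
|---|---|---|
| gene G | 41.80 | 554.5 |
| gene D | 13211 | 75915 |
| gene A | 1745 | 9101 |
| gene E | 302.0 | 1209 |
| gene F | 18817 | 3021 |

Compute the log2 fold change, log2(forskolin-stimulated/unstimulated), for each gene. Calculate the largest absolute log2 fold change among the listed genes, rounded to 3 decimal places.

3.730

log2(554.5/41.80) = 3.730  (gene G)
log2(75915/13211) = 2.523  (gene D)
log2(9101/1745) = 2.383  (gene A)
log2(1209/302.0) = 2.001  (gene E)
log2(3021/18817) = -2.639  (gene F)
The largest magnitude belongs to gene G.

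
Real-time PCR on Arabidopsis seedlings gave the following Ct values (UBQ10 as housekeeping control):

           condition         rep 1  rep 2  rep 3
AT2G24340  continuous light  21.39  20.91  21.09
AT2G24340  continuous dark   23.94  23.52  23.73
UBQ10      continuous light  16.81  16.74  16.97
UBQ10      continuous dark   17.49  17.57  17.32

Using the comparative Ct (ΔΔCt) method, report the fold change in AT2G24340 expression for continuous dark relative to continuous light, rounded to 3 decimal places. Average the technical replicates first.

0.253

Mean Ct: AT2G24340 continuous light 21.130; AT2G24340 continuous dark 23.730; UBQ10 continuous light 16.840; UBQ10 continuous dark 17.460
ΔCt(continuous light) = 21.130 − 16.840 = 4.290
ΔCt(continuous dark) = 23.730 − 17.460 = 6.270
ΔΔCt = 6.270 − 4.290 = 1.980
Fold change = 2^(−1.980) = 0.2535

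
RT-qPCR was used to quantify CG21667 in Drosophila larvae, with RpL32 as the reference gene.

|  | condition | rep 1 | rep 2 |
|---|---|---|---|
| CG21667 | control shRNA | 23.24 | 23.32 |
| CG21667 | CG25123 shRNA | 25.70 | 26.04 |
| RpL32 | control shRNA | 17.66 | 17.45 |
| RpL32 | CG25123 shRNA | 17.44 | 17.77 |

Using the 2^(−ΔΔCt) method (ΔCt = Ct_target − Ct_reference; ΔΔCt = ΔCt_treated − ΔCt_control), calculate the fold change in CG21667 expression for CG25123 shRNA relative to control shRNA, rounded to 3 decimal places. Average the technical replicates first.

Mean Ct: CG21667 control shRNA 23.280; CG21667 CG25123 shRNA 25.870; RpL32 control shRNA 17.555; RpL32 CG25123 shRNA 17.605
ΔCt(control shRNA) = 23.280 − 17.555 = 5.725
ΔCt(CG25123 shRNA) = 25.870 − 17.605 = 8.265
ΔΔCt = 8.265 − 5.725 = 2.540
Fold change = 2^(−2.540) = 0.1719

0.172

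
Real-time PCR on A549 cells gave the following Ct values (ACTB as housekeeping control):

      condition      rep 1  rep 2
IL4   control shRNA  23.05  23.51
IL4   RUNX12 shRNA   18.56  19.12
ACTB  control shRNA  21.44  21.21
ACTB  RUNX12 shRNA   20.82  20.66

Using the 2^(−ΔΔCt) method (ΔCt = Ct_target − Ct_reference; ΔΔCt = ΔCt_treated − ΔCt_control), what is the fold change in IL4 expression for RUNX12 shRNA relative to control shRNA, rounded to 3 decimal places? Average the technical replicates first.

Mean Ct: IL4 control shRNA 23.280; IL4 RUNX12 shRNA 18.840; ACTB control shRNA 21.325; ACTB RUNX12 shRNA 20.740
ΔCt(control shRNA) = 23.280 − 21.325 = 1.955
ΔCt(RUNX12 shRNA) = 18.840 − 20.740 = -1.900
ΔΔCt = -1.900 − 1.955 = -3.855
Fold change = 2^(−(-3.855)) = 2^3.855 = 14.4701

14.470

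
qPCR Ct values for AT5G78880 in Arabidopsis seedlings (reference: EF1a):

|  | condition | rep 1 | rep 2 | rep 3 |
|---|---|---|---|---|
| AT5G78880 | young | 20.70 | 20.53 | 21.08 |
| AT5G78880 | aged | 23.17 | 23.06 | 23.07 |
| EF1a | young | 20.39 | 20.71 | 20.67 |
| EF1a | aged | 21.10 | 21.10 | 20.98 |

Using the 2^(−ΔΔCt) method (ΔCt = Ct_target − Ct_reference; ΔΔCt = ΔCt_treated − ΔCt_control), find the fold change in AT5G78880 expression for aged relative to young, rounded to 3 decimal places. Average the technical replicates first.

Mean Ct: AT5G78880 young 20.770; AT5G78880 aged 23.100; EF1a young 20.590; EF1a aged 21.060
ΔCt(young) = 20.770 − 20.590 = 0.180
ΔCt(aged) = 23.100 − 21.060 = 2.040
ΔΔCt = 2.040 − 0.180 = 1.860
Fold change = 2^(−1.860) = 0.2755

0.275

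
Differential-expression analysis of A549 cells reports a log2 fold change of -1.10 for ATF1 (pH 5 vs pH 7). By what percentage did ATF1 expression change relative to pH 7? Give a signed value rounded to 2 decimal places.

-53.35%

Fold change = 2^(-1.10) = 0.4665
Percent change = (FC − 1) × 100% = (0.4665 − 1) × 100 = -53.35%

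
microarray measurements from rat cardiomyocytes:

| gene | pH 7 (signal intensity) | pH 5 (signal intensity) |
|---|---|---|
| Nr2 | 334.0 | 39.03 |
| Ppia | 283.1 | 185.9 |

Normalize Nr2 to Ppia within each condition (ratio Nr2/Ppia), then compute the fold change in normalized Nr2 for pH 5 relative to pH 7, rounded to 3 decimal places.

Nr2/Ppia (pH 7) = 334.0 / 283.1 = 1.1798
Nr2/Ppia (pH 5) = 39.03 / 185.9 = 0.20995
Fold change = 0.20995 / 1.1798 = 0.1780

0.178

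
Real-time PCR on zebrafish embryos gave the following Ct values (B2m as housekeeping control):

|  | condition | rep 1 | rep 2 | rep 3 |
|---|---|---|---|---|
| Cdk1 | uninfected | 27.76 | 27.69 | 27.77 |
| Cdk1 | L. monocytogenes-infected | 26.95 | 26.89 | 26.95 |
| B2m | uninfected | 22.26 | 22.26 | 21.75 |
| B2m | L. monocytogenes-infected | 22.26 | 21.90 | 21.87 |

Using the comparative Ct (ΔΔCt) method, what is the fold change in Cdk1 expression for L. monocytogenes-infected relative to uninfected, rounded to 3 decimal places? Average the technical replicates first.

1.659

Mean Ct: Cdk1 uninfected 27.740; Cdk1 L. monocytogenes-infected 26.930; B2m uninfected 22.090; B2m L. monocytogenes-infected 22.010
ΔCt(uninfected) = 27.740 − 22.090 = 5.650
ΔCt(L. monocytogenes-infected) = 26.930 − 22.010 = 4.920
ΔΔCt = 4.920 − 5.650 = -0.730
Fold change = 2^(−(-0.730)) = 2^0.730 = 1.6586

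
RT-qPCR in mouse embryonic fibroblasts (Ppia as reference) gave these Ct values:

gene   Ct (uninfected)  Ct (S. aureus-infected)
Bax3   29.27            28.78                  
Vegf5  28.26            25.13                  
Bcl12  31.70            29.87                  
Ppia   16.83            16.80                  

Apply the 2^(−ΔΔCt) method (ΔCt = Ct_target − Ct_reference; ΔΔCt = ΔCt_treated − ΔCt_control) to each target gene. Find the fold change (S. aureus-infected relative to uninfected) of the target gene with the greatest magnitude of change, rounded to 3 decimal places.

8.574

Bax3: ΔΔCt = (28.78−16.80) − (29.27−16.83) = 11.98 − 12.44 = -0.46; fold change = 2^0.46 = 1.376
Vegf5: ΔΔCt = (25.13−16.80) − (28.26−16.83) = 8.33 − 11.43 = -3.10; fold change = 2^3.10 = 8.574
Bcl12: ΔΔCt = (29.87−16.80) − (31.70−16.83) = 13.07 − 14.87 = -1.80; fold change = 2^1.80 = 3.482
Vegf5 has the largest |ΔΔCt| = 3.10.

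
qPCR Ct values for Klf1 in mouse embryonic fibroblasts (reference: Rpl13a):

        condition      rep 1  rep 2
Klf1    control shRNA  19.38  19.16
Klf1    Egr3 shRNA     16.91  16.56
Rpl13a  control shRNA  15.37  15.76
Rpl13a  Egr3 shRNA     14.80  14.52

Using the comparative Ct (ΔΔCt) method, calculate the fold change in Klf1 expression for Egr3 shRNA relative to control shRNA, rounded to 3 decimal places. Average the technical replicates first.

Mean Ct: Klf1 control shRNA 19.270; Klf1 Egr3 shRNA 16.735; Rpl13a control shRNA 15.565; Rpl13a Egr3 shRNA 14.660
ΔCt(control shRNA) = 19.270 − 15.565 = 3.705
ΔCt(Egr3 shRNA) = 16.735 − 14.660 = 2.075
ΔΔCt = 2.075 − 3.705 = -1.630
Fold change = 2^(−(-1.630)) = 2^1.630 = 3.0951

3.095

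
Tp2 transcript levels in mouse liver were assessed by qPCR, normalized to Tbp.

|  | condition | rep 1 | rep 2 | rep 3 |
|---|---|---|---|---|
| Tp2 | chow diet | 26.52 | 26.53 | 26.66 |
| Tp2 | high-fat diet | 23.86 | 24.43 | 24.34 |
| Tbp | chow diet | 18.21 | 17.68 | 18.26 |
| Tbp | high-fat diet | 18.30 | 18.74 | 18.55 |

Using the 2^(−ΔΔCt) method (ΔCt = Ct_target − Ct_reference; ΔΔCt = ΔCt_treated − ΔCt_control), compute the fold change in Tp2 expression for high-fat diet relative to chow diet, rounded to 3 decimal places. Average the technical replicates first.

Mean Ct: Tp2 chow diet 26.570; Tp2 high-fat diet 24.210; Tbp chow diet 18.050; Tbp high-fat diet 18.530
ΔCt(chow diet) = 26.570 − 18.050 = 8.520
ΔCt(high-fat diet) = 24.210 − 18.530 = 5.680
ΔΔCt = 5.680 − 8.520 = -2.840
Fold change = 2^(−(-2.840)) = 2^2.840 = 7.1602

7.160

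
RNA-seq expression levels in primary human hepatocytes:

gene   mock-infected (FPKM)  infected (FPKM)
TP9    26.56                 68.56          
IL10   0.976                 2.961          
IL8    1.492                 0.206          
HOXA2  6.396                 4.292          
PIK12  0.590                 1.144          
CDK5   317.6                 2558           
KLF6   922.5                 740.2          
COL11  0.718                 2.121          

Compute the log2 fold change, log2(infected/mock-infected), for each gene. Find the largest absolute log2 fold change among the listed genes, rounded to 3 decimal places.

3.010

log2(68.56/26.56) = 1.368  (TP9)
log2(2.961/0.976) = 1.601  (IL10)
log2(0.206/1.492) = -2.857  (IL8)
log2(4.292/6.396) = -0.576  (HOXA2)
log2(1.144/0.590) = 0.955  (PIK12)
log2(2558/317.6) = 3.010  (CDK5)
log2(740.2/922.5) = -0.318  (KLF6)
log2(2.121/0.718) = 1.563  (COL11)
The largest magnitude belongs to CDK5.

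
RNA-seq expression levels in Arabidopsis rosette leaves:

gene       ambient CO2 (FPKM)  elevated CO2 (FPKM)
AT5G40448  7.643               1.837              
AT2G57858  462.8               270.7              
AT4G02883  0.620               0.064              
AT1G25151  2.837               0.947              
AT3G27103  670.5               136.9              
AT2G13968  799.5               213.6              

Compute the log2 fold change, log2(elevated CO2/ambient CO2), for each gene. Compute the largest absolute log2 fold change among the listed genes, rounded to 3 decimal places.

log2(1.837/7.643) = -2.057  (AT5G40448)
log2(270.7/462.8) = -0.774  (AT2G57858)
log2(0.064/0.620) = -3.276  (AT4G02883)
log2(0.947/2.837) = -1.583  (AT1G25151)
log2(136.9/670.5) = -2.292  (AT3G27103)
log2(213.6/799.5) = -1.904  (AT2G13968)
The largest magnitude belongs to AT4G02883.

3.276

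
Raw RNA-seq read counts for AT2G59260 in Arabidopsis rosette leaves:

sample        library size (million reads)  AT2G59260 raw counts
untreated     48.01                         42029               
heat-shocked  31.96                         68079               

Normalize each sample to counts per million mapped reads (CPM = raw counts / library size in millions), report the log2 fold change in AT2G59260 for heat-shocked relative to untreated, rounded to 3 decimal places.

CPM(untreated) = 42029 / 48.01 = 875.4218
CPM(heat-shocked) = 68079 / 31.96 = 2130.1314
Fold change = 2130.1314 / 875.4218 = 2.43326
log2(2.43326) = 1.2829

1.283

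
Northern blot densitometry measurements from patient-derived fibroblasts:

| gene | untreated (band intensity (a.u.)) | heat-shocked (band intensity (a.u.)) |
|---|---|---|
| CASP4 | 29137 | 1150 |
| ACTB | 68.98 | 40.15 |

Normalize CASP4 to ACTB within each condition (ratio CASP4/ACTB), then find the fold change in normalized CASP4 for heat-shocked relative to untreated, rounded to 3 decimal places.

CASP4/ACTB (untreated) = 29137 / 68.98 = 422.4
CASP4/ACTB (heat-shocked) = 1150 / 40.15 = 28.643
Fold change = 28.643 / 422.4 = 0.0678

0.068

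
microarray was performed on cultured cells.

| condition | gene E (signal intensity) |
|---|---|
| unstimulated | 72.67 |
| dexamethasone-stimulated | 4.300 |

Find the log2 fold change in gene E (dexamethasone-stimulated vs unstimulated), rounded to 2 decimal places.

-4.08

Fold change = 4.300 / 72.67 = 0.0592
log2(0.0592) = -4.079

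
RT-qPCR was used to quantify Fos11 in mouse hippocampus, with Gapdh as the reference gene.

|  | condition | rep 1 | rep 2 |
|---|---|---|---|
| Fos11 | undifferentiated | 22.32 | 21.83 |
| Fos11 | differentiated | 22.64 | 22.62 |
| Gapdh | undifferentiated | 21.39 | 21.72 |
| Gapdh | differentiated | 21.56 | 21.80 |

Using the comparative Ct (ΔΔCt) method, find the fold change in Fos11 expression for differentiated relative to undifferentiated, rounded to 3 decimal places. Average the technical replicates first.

0.742

Mean Ct: Fos11 undifferentiated 22.075; Fos11 differentiated 22.630; Gapdh undifferentiated 21.555; Gapdh differentiated 21.680
ΔCt(undifferentiated) = 22.075 − 21.555 = 0.520
ΔCt(differentiated) = 22.630 − 21.680 = 0.950
ΔΔCt = 0.950 − 0.520 = 0.430
Fold change = 2^(−0.430) = 0.7423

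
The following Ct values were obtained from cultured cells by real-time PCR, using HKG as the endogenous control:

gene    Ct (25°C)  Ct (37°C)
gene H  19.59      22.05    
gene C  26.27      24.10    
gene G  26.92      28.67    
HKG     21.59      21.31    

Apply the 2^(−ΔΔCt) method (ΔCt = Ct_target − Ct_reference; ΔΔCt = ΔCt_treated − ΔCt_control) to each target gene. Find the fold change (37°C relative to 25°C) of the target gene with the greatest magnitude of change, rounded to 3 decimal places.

0.150

gene H: ΔΔCt = (22.05−21.31) − (19.59−21.59) = 0.74 − (-2.00) = 2.74; fold change = 2^-2.74 = 0.150
gene C: ΔΔCt = (24.10−21.31) − (26.27−21.59) = 2.79 − 4.68 = -1.89; fold change = 2^1.89 = 3.706
gene G: ΔΔCt = (28.67−21.31) − (26.92−21.59) = 7.36 − 5.33 = 2.03; fold change = 2^-2.03 = 0.245
gene H has the largest |ΔΔCt| = 2.74.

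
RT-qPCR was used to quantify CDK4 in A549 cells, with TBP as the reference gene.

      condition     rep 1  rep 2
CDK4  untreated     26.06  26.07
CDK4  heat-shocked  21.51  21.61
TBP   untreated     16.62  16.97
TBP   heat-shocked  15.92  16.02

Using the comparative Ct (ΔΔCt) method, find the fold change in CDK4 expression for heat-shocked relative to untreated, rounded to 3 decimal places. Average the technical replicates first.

Mean Ct: CDK4 untreated 26.065; CDK4 heat-shocked 21.560; TBP untreated 16.795; TBP heat-shocked 15.970
ΔCt(untreated) = 26.065 − 16.795 = 9.270
ΔCt(heat-shocked) = 21.560 − 15.970 = 5.590
ΔΔCt = 5.590 − 9.270 = -3.680
Fold change = 2^(−(-3.680)) = 2^3.680 = 12.8171

12.817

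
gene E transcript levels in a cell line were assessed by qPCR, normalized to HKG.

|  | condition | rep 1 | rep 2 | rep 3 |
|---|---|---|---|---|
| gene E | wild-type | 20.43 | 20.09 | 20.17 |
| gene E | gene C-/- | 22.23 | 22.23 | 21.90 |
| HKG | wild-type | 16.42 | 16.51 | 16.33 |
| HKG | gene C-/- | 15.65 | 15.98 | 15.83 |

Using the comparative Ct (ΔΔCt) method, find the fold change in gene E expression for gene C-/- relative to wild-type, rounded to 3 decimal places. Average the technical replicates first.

Mean Ct: gene E wild-type 20.230; gene E gene C-/- 22.120; HKG wild-type 16.420; HKG gene C-/- 15.820
ΔCt(wild-type) = 20.230 − 16.420 = 3.810
ΔCt(gene C-/-) = 22.120 − 15.820 = 6.300
ΔΔCt = 6.300 − 3.810 = 2.490
Fold change = 2^(−2.490) = 0.1780

0.178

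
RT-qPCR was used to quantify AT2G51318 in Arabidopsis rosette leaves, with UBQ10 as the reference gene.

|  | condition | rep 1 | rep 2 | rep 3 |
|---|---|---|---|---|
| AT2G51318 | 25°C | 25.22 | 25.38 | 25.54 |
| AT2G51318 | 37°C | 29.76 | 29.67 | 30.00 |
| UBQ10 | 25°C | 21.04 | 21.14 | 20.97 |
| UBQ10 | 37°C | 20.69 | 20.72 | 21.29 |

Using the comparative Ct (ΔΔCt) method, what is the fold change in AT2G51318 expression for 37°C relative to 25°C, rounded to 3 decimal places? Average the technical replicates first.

0.042

Mean Ct: AT2G51318 25°C 25.380; AT2G51318 37°C 29.810; UBQ10 25°C 21.050; UBQ10 37°C 20.900
ΔCt(25°C) = 25.380 − 21.050 = 4.330
ΔCt(37°C) = 29.810 − 20.900 = 8.910
ΔΔCt = 8.910 − 4.330 = 4.580
Fold change = 2^(−4.580) = 0.0418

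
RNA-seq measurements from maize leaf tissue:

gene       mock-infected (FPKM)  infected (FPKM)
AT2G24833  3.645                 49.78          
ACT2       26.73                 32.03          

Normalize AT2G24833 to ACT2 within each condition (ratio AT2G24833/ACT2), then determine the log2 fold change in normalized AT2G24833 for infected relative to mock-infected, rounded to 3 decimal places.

3.511

AT2G24833/ACT2 (mock-infected) = 3.645 / 26.73 = 0.13636
AT2G24833/ACT2 (infected) = 49.78 / 32.03 = 1.5542
Fold change = 1.5542 / 0.13636 = 11.3972
log2(11.3972) = 3.5106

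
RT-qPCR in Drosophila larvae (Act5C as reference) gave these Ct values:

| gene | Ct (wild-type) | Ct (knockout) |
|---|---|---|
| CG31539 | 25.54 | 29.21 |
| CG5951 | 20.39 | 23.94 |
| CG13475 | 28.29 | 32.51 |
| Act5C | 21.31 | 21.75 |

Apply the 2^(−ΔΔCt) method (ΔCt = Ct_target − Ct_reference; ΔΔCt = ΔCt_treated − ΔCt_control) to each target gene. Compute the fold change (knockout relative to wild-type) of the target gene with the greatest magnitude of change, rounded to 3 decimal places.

0.073

CG31539: ΔΔCt = (29.21−21.75) − (25.54−21.31) = 7.46 − 4.23 = 3.23; fold change = 2^-3.23 = 0.107
CG5951: ΔΔCt = (23.94−21.75) − (20.39−21.31) = 2.19 − (-0.92) = 3.11; fold change = 2^-3.11 = 0.116
CG13475: ΔΔCt = (32.51−21.75) − (28.29−21.31) = 10.76 − 6.98 = 3.78; fold change = 2^-3.78 = 0.073
CG13475 has the largest |ΔΔCt| = 3.78.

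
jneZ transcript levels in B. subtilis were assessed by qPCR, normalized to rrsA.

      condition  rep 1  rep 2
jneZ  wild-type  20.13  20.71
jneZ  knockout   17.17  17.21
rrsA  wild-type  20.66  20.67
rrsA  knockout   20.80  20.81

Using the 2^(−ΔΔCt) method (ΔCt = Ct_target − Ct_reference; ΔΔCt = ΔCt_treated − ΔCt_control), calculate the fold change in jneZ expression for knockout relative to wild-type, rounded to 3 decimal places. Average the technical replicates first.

Mean Ct: jneZ wild-type 20.420; jneZ knockout 17.190; rrsA wild-type 20.665; rrsA knockout 20.805
ΔCt(wild-type) = 20.420 − 20.665 = -0.245
ΔCt(knockout) = 17.190 − 20.805 = -3.615
ΔΔCt = -3.615 − (-0.245) = -3.370
Fold change = 2^(−(-3.370)) = 2^3.370 = 10.3388

10.339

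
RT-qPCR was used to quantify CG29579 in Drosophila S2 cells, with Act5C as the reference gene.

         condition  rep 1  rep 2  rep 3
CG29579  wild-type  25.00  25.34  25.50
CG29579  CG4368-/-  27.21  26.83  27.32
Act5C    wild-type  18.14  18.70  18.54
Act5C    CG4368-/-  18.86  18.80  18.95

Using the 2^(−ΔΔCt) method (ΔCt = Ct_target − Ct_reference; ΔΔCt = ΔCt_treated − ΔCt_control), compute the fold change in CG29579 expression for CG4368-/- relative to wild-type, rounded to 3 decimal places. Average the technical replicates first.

Mean Ct: CG29579 wild-type 25.280; CG29579 CG4368-/- 27.120; Act5C wild-type 18.460; Act5C CG4368-/- 18.870
ΔCt(wild-type) = 25.280 − 18.460 = 6.820
ΔCt(CG4368-/-) = 27.120 − 18.870 = 8.250
ΔΔCt = 8.250 − 6.820 = 1.430
Fold change = 2^(−1.430) = 0.3711

0.371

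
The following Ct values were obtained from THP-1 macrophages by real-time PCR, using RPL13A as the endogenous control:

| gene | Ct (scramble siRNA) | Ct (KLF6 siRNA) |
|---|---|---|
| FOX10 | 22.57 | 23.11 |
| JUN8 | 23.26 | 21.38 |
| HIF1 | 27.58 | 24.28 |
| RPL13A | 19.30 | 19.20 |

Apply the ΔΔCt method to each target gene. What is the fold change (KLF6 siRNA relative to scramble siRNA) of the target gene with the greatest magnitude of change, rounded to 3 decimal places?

9.190

FOX10: ΔΔCt = (23.11−19.20) − (22.57−19.30) = 3.91 − 3.27 = 0.64; fold change = 2^-0.64 = 0.642
JUN8: ΔΔCt = (21.38−19.20) − (23.26−19.30) = 2.18 − 3.96 = -1.78; fold change = 2^1.78 = 3.434
HIF1: ΔΔCt = (24.28−19.20) − (27.58−19.30) = 5.08 − 8.28 = -3.20; fold change = 2^3.20 = 9.190
HIF1 has the largest |ΔΔCt| = 3.20.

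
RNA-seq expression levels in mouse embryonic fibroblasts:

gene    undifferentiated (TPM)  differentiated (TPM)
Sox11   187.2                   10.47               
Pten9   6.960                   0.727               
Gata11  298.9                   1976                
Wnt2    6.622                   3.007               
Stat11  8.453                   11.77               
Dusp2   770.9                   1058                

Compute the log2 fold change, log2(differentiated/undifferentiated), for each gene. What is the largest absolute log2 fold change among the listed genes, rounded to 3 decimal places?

4.160

log2(10.47/187.2) = -4.160  (Sox11)
log2(0.727/6.960) = -3.259  (Pten9)
log2(1976/298.9) = 2.725  (Gata11)
log2(3.007/6.622) = -1.139  (Wnt2)
log2(11.77/8.453) = 0.478  (Stat11)
log2(1058/770.9) = 0.457  (Dusp2)
The largest magnitude belongs to Sox11.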